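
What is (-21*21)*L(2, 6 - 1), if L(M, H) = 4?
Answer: -1764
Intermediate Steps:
(-21*21)*L(2, 6 - 1) = -21*21*4 = -441*4 = -1764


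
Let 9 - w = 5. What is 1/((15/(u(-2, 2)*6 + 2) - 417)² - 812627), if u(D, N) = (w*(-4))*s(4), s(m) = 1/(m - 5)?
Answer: -9604/6135665507 ≈ -1.5653e-6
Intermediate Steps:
w = 4 (w = 9 - 1*5 = 9 - 5 = 4)
s(m) = 1/(-5 + m)
u(D, N) = 16 (u(D, N) = (4*(-4))/(-5 + 4) = -16/(-1) = -16*(-1) = 16)
1/((15/(u(-2, 2)*6 + 2) - 417)² - 812627) = 1/((15/(16*6 + 2) - 417)² - 812627) = 1/((15/(96 + 2) - 417)² - 812627) = 1/((15/98 - 417)² - 812627) = 1/((-40851/98)² - 812627) = 1/(1668804201/9604 - 812627) = 1/(-6135665507/9604) = -9604/6135665507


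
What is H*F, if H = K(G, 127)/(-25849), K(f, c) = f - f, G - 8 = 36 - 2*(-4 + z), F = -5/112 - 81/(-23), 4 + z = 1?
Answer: 0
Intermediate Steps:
z = -3 (z = -4 + 1 = -3)
F = 8957/2576 (F = -5*1/112 - 81*(-1/23) = -5/112 + 81/23 = 8957/2576 ≈ 3.4771)
G = 58 (G = 8 + (36 - 2*(-4 - 3)) = 8 + (36 - 2*(-7)) = 8 + (36 - 1*(-14)) = 8 + (36 + 14) = 8 + 50 = 58)
K(f, c) = 0
H = 0 (H = 0/(-25849) = 0*(-1/25849) = 0)
H*F = 0*(8957/2576) = 0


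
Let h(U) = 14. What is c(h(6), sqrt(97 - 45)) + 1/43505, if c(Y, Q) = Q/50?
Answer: 1/43505 + sqrt(13)/25 ≈ 0.14425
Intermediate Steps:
c(Y, Q) = Q/50 (c(Y, Q) = Q*(1/50) = Q/50)
c(h(6), sqrt(97 - 45)) + 1/43505 = sqrt(97 - 45)/50 + 1/43505 = sqrt(52)/50 + 1/43505 = (2*sqrt(13))/50 + 1/43505 = sqrt(13)/25 + 1/43505 = 1/43505 + sqrt(13)/25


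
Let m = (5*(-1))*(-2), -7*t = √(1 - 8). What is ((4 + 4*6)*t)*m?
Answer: -40*I*√7 ≈ -105.83*I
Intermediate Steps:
t = -I*√7/7 (t = -√(1 - 8)/7 = -I*√7/7 ≈ -0.37796*I)
m = 10 (m = -5*(-2) = 10)
((4 + 4*6)*t)*m = ((4 + 4*6)*(-I*√7/7))*10 = ((4 + 24)*(-I*√7/7))*10 = (28*(-I*√7/7))*10 = -4*I*√7*10 = -40*I*√7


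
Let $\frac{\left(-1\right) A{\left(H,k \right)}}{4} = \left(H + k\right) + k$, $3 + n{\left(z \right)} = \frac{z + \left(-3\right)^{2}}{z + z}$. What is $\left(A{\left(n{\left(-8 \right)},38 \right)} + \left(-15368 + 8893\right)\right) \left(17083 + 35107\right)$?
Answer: $- \frac{706313365}{2} \approx -3.5316 \cdot 10^{8}$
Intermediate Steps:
$n{\left(z \right)} = -3 + \frac{9 + z}{2 z}$ ($n{\left(z \right)} = -3 + \frac{z + \left(-3\right)^{2}}{z + z} = -3 + \frac{z + 9}{2 z} = -3 + \left(9 + z\right) \frac{1}{2 z} = -3 + \frac{9 + z}{2 z}$)
$A{\left(H,k \right)} = - 8 k - 4 H$ ($A{\left(H,k \right)} = - 4 \left(\left(H + k\right) + k\right) = - 4 \left(H + 2 k\right) = - 8 k - 4 H$)
$\left(A{\left(n{\left(-8 \right)},38 \right)} + \left(-15368 + 8893\right)\right) \left(17083 + 35107\right) = \left(\left(\left(-8\right) 38 - 4 \frac{9 - -40}{2 \left(-8\right)}\right) + \left(-15368 + 8893\right)\right) \left(17083 + 35107\right) = \left(\left(-304 - 4 \cdot \frac{1}{2} \left(- \frac{1}{8}\right) \left(9 + 40\right)\right) - 6475\right) 52190 = \left(\left(-304 - 4 \cdot \frac{1}{2} \left(- \frac{1}{8}\right) 49\right) - 6475\right) 52190 = \left(\left(-304 - - \frac{49}{4}\right) - 6475\right) 52190 = \left(\left(-304 + \frac{49}{4}\right) - 6475\right) 52190 = \left(- \frac{1167}{4} - 6475\right) 52190 = \left(- \frac{27067}{4}\right) 52190 = - \frac{706313365}{2}$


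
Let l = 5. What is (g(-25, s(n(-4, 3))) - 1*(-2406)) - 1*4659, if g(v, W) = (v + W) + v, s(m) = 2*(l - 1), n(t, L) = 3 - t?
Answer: -2295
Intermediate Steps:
s(m) = 8 (s(m) = 2*(5 - 1) = 2*4 = 8)
g(v, W) = W + 2*v (g(v, W) = (W + v) + v = W + 2*v)
(g(-25, s(n(-4, 3))) - 1*(-2406)) - 1*4659 = ((8 + 2*(-25)) - 1*(-2406)) - 1*4659 = ((8 - 50) + 2406) - 4659 = (-42 + 2406) - 4659 = 2364 - 4659 = -2295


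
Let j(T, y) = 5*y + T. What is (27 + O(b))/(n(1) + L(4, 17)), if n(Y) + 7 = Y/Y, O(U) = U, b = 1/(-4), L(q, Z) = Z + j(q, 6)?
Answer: 107/180 ≈ 0.59444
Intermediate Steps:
j(T, y) = T + 5*y
L(q, Z) = 30 + Z + q (L(q, Z) = Z + (q + 5*6) = Z + (q + 30) = Z + (30 + q) = 30 + Z + q)
b = -¼ ≈ -0.25000
n(Y) = -6 (n(Y) = -7 + Y/Y = -7 + 1 = -6)
(27 + O(b))/(n(1) + L(4, 17)) = (27 - ¼)/(-6 + (30 + 17 + 4)) = 107/(4*(-6 + 51)) = (107/4)/45 = (107/4)*(1/45) = 107/180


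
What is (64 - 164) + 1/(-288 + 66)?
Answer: -22201/222 ≈ -100.00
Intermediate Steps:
(64 - 164) + 1/(-288 + 66) = -100 + 1/(-222) = -100 - 1/222 = -22201/222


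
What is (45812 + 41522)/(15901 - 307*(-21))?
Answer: 43667/11174 ≈ 3.9079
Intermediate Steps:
(45812 + 41522)/(15901 - 307*(-21)) = 87334/(15901 + 6447) = 87334/22348 = 87334*(1/22348) = 43667/11174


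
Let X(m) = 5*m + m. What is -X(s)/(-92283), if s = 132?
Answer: 264/30761 ≈ 0.0085823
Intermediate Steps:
X(m) = 6*m
-X(s)/(-92283) = -6*132/(-92283) = -792*(-1)/92283 = -1*(-264/30761) = 264/30761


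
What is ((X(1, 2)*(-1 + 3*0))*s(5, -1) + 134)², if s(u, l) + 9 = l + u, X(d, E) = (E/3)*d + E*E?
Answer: 222784/9 ≈ 24754.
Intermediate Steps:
X(d, E) = E² + E*d/3 (X(d, E) = (E*(⅓))*d + E² = (E/3)*d + E² = E*d/3 + E² = E² + E*d/3)
s(u, l) = -9 + l + u (s(u, l) = -9 + (l + u) = -9 + l + u)
((X(1, 2)*(-1 + 3*0))*s(5, -1) + 134)² = ((((⅓)*2*(1 + 3*2))*(-1 + 3*0))*(-9 - 1 + 5) + 134)² = ((((⅓)*2*(1 + 6))*(-1 + 0))*(-5) + 134)² = ((((⅓)*2*7)*(-1))*(-5) + 134)² = (((14/3)*(-1))*(-5) + 134)² = (-14/3*(-5) + 134)² = (70/3 + 134)² = (472/3)² = 222784/9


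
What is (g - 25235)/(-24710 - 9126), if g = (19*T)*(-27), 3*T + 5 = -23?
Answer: 20447/33836 ≈ 0.60430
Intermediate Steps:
T = -28/3 (T = -5/3 + (⅓)*(-23) = -5/3 - 23/3 = -28/3 ≈ -9.3333)
g = 4788 (g = (19*(-28/3))*(-27) = -532/3*(-27) = 4788)
(g - 25235)/(-24710 - 9126) = (4788 - 25235)/(-24710 - 9126) = -20447/(-33836) = -20447*(-1/33836) = 20447/33836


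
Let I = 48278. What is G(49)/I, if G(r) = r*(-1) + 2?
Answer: -47/48278 ≈ -0.00097353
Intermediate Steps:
G(r) = 2 - r (G(r) = -r + 2 = 2 - r)
G(49)/I = (2 - 1*49)/48278 = (2 - 49)*(1/48278) = -47*1/48278 = -47/48278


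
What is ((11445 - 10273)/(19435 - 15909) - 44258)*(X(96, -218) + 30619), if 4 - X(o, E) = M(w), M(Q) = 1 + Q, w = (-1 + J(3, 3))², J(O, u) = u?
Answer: -2389008273624/1763 ≈ -1.3551e+9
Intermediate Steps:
w = 4 (w = (-1 + 3)² = 2² = 4)
X(o, E) = -1 (X(o, E) = 4 - (1 + 4) = 4 - 1*5 = 4 - 5 = -1)
((11445 - 10273)/(19435 - 15909) - 44258)*(X(96, -218) + 30619) = ((11445 - 10273)/(19435 - 15909) - 44258)*(-1 + 30619) = (1172/3526 - 44258)*30618 = (1172*(1/3526) - 44258)*30618 = (586/1763 - 44258)*30618 = -78026268/1763*30618 = -2389008273624/1763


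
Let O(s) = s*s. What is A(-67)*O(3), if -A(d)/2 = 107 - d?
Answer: -3132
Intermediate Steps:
O(s) = s**2
A(d) = -214 + 2*d (A(d) = -2*(107 - d) = -214 + 2*d)
A(-67)*O(3) = (-214 + 2*(-67))*3**2 = (-214 - 134)*9 = -348*9 = -3132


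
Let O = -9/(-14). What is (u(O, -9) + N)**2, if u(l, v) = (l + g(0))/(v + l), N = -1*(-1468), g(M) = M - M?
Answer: 364160889/169 ≈ 2.1548e+6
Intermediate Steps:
g(M) = 0
O = 9/14 (O = -9*(-1/14) = 9/14 ≈ 0.64286)
N = 1468
u(l, v) = l/(l + v) (u(l, v) = (l + 0)/(v + l) = l/(l + v))
(u(O, -9) + N)**2 = (9/(14*(9/14 - 9)) + 1468)**2 = (9/(14*(-117/14)) + 1468)**2 = ((9/14)*(-14/117) + 1468)**2 = (-1/13 + 1468)**2 = (19083/13)**2 = 364160889/169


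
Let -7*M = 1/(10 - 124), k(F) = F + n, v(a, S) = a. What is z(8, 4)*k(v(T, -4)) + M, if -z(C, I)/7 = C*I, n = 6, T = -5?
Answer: -178751/798 ≈ -224.00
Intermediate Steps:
k(F) = 6 + F (k(F) = F + 6 = 6 + F)
z(C, I) = -7*C*I
M = 1/798 (M = -1/(7*(10 - 124)) = -⅐/(-114) = -⅐*(-1/114) = 1/798 ≈ 0.0012531)
z(8, 4)*k(v(T, -4)) + M = (-7*8*4)*(6 - 5) + 1/798 = -224*1 + 1/798 = -224 + 1/798 = -178751/798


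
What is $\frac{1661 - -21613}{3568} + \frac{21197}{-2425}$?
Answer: $- \frac{9595723}{4326200} \approx -2.218$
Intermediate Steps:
$\frac{1661 - -21613}{3568} + \frac{21197}{-2425} = \left(1661 + 21613\right) \frac{1}{3568} + 21197 \left(- \frac{1}{2425}\right) = 23274 \cdot \frac{1}{3568} - \frac{21197}{2425} = \frac{11637}{1784} - \frac{21197}{2425} = - \frac{9595723}{4326200}$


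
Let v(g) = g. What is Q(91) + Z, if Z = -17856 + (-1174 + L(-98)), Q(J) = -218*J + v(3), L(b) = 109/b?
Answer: -3808879/98 ≈ -38866.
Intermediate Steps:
Q(J) = 3 - 218*J (Q(J) = -218*J + 3 = 3 - 218*J)
Z = -1865049/98 (Z = -17856 + (-1174 + 109/(-98)) = -17856 + (-1174 + 109*(-1/98)) = -17856 + (-1174 - 109/98) = -17856 - 115161/98 = -1865049/98 ≈ -19031.)
Q(91) + Z = (3 - 218*91) - 1865049/98 = (3 - 19838) - 1865049/98 = -19835 - 1865049/98 = -3808879/98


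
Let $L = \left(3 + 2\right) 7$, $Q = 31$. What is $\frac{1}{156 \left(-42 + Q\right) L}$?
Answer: $- \frac{1}{60060} \approx -1.665 \cdot 10^{-5}$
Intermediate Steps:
$L = 35$ ($L = 5 \cdot 7 = 35$)
$\frac{1}{156 \left(-42 + Q\right) L} = \frac{1}{156 \left(-42 + 31\right) 35} = \frac{1}{156 \left(-11\right) 35} = \frac{1}{\left(-1716\right) 35} = \frac{1}{-60060} = - \frac{1}{60060}$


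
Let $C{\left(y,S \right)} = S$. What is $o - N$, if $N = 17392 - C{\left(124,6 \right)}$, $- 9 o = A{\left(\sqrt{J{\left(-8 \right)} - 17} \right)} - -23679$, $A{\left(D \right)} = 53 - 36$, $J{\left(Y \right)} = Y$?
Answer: $- \frac{180170}{9} \approx -20019.0$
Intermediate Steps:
$A{\left(D \right)} = 17$ ($A{\left(D \right)} = 53 - 36 = 17$)
$o = - \frac{23696}{9}$ ($o = - \frac{17 - -23679}{9} = - \frac{17 + 23679}{9} = \left(- \frac{1}{9}\right) 23696 = - \frac{23696}{9} \approx -2632.9$)
$N = 17386$ ($N = 17392 - 6 = 17386$)
$o - N = - \frac{23696}{9} - 17386 = - \frac{180170}{9}$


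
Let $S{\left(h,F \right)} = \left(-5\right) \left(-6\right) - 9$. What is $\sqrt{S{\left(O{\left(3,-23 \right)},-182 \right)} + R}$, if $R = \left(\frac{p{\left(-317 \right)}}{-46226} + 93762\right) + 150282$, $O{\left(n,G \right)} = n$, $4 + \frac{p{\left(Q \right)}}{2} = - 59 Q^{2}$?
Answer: $\frac{120 \sqrt{9063832289}}{23113} \approx 494.29$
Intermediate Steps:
$p{\left(Q \right)} = -8 - 118 Q^{2}$ ($p{\left(Q \right)} = -8 + 2 \left(- 59 Q^{2}\right) = -8 - 118 Q^{2}$)
$S{\left(h,F \right)} = 21$ ($S{\left(h,F \right)} = 30 - 9 = 21$)
$R = \frac{5646517827}{23113}$ ($R = \left(\frac{-8 - 118 \left(-317\right)^{2}}{-46226} + 93762\right) + 150282 = \left(\left(-8 - 11857702\right) \left(- \frac{1}{46226}\right) + 93762\right) + 150282 = \left(\left(-11857710\right) \left(- \frac{1}{46226}\right) + 93762\right) + 150282 = \left(\frac{5928855}{23113} + 93762\right) + 150282 = \frac{2173049961}{23113} + 150282 = \frac{5646517827}{23113} \approx 2.443 \cdot 10^{5}$)
$\sqrt{S{\left(O{\left(3,-23 \right)},-182 \right)} + R} = \sqrt{21 + \frac{5646517827}{23113}} = \sqrt{\frac{5647003200}{23113}} = \frac{120 \sqrt{9063832289}}{23113}$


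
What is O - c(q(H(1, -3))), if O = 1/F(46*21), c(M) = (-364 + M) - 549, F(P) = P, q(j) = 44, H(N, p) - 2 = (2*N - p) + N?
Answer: 839455/966 ≈ 869.00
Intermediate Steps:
H(N, p) = 2 - p + 3*N (H(N, p) = 2 + ((2*N - p) + N) = 2 + ((-p + 2*N) + N) = 2 + (-p + 3*N) = 2 - p + 3*N)
c(M) = -913 + M
O = 1/966 (O = 1/(46*21) = 1/966 ≈ 0.0010352)
O - c(q(H(1, -3))) = 1/966 - (-913 + 44) = 1/966 - 1*(-869) = 1/966 + 869 = 839455/966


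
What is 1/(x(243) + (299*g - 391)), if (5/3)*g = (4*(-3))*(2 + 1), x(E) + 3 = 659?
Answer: -5/30967 ≈ -0.00016146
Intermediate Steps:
x(E) = 656 (x(E) = -3 + 659 = 656)
g = -108/5 (g = 3*((4*(-3))*(2 + 1))/5 = 3*(-12*3)/5 = (⅗)*(-36) = -108/5 ≈ -21.600)
1/(x(243) + (299*g - 391)) = 1/(656 + (299*(-108/5) - 391)) = 1/(656 + (-32292/5 - 391)) = 1/(656 - 34247/5) = 1/(-30967/5) = -5/30967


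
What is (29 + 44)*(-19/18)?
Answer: -1387/18 ≈ -77.056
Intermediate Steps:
(29 + 44)*(-19/18) = 73*(-19*1/18) = 73*(-19/18) = -1387/18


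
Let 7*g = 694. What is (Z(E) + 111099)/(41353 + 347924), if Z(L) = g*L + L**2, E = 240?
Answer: 149717/302771 ≈ 0.49449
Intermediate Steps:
g = 694/7 (g = (1/7)*694 = 694/7 ≈ 99.143)
Z(L) = L**2 + 694*L/7 (Z(L) = 694*L/7 + L**2 = L**2 + 694*L/7)
(Z(E) + 111099)/(41353 + 347924) = ((1/7)*240*(694 + 7*240) + 111099)/(41353 + 347924) = ((1/7)*240*(694 + 1680) + 111099)/389277 = ((1/7)*240*2374 + 111099)*(1/389277) = (569760/7 + 111099)*(1/389277) = (1347453/7)*(1/389277) = 149717/302771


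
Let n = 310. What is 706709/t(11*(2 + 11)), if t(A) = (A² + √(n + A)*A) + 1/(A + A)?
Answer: 1182074469643210/33446249191213 - 8266253619052*√453/33446249191213 ≈ 30.082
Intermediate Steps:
t(A) = A² + 1/(2*A) + A*√(310 + A) (t(A) = (A² + √(310 + A)*A) + 1/(A + A) = (A² + A*√(310 + A)) + 1/(2*A) = A² + 1/(2*A) + A*√(310 + A))
706709/t(11*(2 + 11)) = 706709/((11*(2 + 11))² + 1/(2*((11*(2 + 11)))) + (11*(2 + 11))*√(310 + 11*(2 + 11))) = 706709/((11*13)² + 1/(2*((11*13))) + (11*13)*√(310 + 11*13)) = 706709/(143² + (½)/143 + 143*√(310 + 143)) = 706709/(20449 + (½)*(1/143) + 143*√453) = 706709/(20449 + 1/286 + 143*√453) = 706709/(5848415/286 + 143*√453)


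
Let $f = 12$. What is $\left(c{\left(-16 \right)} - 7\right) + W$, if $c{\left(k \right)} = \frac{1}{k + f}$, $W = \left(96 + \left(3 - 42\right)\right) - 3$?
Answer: $\frac{187}{4} \approx 46.75$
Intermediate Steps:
$W = 54$ ($W = \left(96 + \left(3 - 42\right)\right) - 3 = \left(96 - 39\right) - 3 = 57 - 3 = 54$)
$c{\left(k \right)} = \frac{1}{12 + k}$ ($c{\left(k \right)} = \frac{1}{k + 12} = \frac{1}{12 + k}$)
$\left(c{\left(-16 \right)} - 7\right) + W = \left(\frac{1}{12 - 16} - 7\right) + 54 = \left(\frac{1}{-4} - 7\right) + 54 = \left(- \frac{1}{4} - 7\right) + 54 = - \frac{29}{4} + 54 = \frac{187}{4}$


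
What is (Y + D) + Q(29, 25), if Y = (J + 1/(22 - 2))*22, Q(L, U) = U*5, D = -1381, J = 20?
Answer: -8149/10 ≈ -814.90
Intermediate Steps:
Q(L, U) = 5*U
Y = 4411/10 (Y = (20 + 1/(22 - 2))*22 = (20 + 1/20)*22 = (401/20)*22 = 4411/10 ≈ 441.10)
(Y + D) + Q(29, 25) = (4411/10 - 1381) + 5*25 = -9399/10 + 125 = -8149/10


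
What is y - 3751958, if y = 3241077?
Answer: -510881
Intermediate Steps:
y - 3751958 = 3241077 - 3751958 = -510881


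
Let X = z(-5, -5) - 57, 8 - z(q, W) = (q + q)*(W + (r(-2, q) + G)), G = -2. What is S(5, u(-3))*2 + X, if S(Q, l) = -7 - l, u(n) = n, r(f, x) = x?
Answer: -177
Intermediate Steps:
z(q, W) = 8 - 2*q*(-2 + W + q) (z(q, W) = 8 - (q + q)*(W + (q - 2)) = 8 - 2*q*(W + (-2 + q)) = 8 - 2*q*(-2 + W + q))
X = -169 (X = (8 - 2*(-5)² + 4*(-5) - 2*(-5)*(-5)) - 57 = (8 - 2*25 - 20 - 50) - 57 = (8 - 50 - 20 - 50) - 57 = -112 - 57 = -169)
S(5, u(-3))*2 + X = (-7 - 1*(-3))*2 - 169 = (-7 + 3)*2 - 169 = -4*2 - 169 = -8 - 169 = -177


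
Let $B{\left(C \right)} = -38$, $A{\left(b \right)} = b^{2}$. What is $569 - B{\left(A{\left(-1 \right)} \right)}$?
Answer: $607$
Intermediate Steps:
$569 - B{\left(A{\left(-1 \right)} \right)} = 569 - -38 = 569 + 38 = 607$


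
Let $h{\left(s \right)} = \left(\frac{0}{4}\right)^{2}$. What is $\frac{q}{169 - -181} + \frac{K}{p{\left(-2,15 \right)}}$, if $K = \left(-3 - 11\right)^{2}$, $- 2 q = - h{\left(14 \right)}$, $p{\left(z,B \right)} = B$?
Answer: $\frac{196}{15} \approx 13.067$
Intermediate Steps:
$h{\left(s \right)} = 0$ ($h{\left(s \right)} = \left(0 \cdot \frac{1}{4}\right)^{2} = 0^{2} = 0$)
$q = 0$ ($q = - \frac{\left(-1\right) 0}{2} = \left(- \frac{1}{2}\right) 0 = 0$)
$K = 196$ ($K = \left(-14\right)^{2} = 196$)
$\frac{q}{169 - -181} + \frac{K}{p{\left(-2,15 \right)}} = \frac{0}{169 - -181} + \frac{196}{15} = \frac{0}{169 + 181} + 196 \cdot \frac{1}{15} = \frac{0}{350} + \frac{196}{15} = 0 \cdot \frac{1}{350} + \frac{196}{15} = 0 + \frac{196}{15} = \frac{196}{15}$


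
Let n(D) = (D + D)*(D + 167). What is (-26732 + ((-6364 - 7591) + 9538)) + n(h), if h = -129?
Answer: -40953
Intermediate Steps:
n(D) = 2*D*(167 + D) (n(D) = (2*D)*(167 + D) = 2*D*(167 + D))
(-26732 + ((-6364 - 7591) + 9538)) + n(h) = (-26732 + ((-6364 - 7591) + 9538)) + 2*(-129)*(167 - 129) = (-26732 + (-13955 + 9538)) + 2*(-129)*38 = (-26732 - 4417) - 9804 = -31149 - 9804 = -40953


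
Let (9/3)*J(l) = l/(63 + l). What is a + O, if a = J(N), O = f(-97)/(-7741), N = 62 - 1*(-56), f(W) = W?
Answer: 966109/4203363 ≈ 0.22984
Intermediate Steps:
N = 118 (N = 62 + 56 = 118)
O = 97/7741 (O = -97/(-7741) = -97*(-1/7741) = 97/7741 ≈ 0.012531)
J(l) = l/(3*(63 + l)) (J(l) = (l/(63 + l))/3 = l/(3*(63 + l)))
a = 118/543 (a = (⅓)*118/(63 + 118) = (⅓)*118/181 = (⅓)*118*(1/181) = 118/543 ≈ 0.21731)
a + O = 118/543 + 97/7741 = 966109/4203363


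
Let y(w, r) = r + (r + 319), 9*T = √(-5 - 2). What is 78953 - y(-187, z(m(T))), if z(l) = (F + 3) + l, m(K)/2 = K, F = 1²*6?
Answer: 78616 - 4*I*√7/9 ≈ 78616.0 - 1.1759*I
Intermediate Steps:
T = I*√7/9 (T = √(-5 - 2)/9 = √(-7)/9 = (I*√7)/9 = I*√7/9 ≈ 0.29397*I)
F = 6 (F = 1*6 = 6)
m(K) = 2*K
z(l) = 9 + l (z(l) = (6 + 3) + l = 9 + l)
y(w, r) = 319 + 2*r (y(w, r) = r + (319 + r) = 319 + 2*r)
78953 - y(-187, z(m(T))) = 78953 - (319 + 2*(9 + 2*(I*√7/9))) = 78953 - (319 + 2*(9 + 2*I*√7/9)) = 78953 - (319 + (18 + 4*I*√7/9)) = 78953 - (337 + 4*I*√7/9) = 78953 + (-337 - 4*I*√7/9) = 78616 - 4*I*√7/9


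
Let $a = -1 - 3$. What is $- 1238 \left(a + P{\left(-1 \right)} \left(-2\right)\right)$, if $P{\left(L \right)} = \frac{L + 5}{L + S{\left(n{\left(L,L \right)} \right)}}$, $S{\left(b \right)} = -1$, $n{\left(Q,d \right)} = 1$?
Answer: $0$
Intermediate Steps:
$a = -4$
$P{\left(L \right)} = \frac{5 + L}{-1 + L}$ ($P{\left(L \right)} = \frac{L + 5}{L - 1} = \frac{5 + L}{-1 + L}$)
$- 1238 \left(a + P{\left(-1 \right)} \left(-2\right)\right) = - 1238 \left(-4 + \frac{5 - 1}{-1 - 1} \left(-2\right)\right) = - 1238 \left(-4 + \frac{1}{-2} \cdot 4 \left(-2\right)\right) = - 1238 \left(-4 + \left(- \frac{1}{2}\right) 4 \left(-2\right)\right) = - 1238 \left(-4 - -4\right) = - 1238 \left(-4 + 4\right) = \left(-1238\right) 0 = 0$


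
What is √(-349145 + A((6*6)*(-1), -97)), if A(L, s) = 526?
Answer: I*√348619 ≈ 590.44*I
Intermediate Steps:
√(-349145 + A((6*6)*(-1), -97)) = √(-349145 + 526) = √(-348619) = I*√348619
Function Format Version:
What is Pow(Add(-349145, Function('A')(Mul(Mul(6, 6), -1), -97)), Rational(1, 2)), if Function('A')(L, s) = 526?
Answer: Mul(I, Pow(348619, Rational(1, 2))) ≈ Mul(590.44, I)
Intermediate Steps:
Pow(Add(-349145, Function('A')(Mul(Mul(6, 6), -1), -97)), Rational(1, 2)) = Pow(Add(-349145, 526), Rational(1, 2)) = Pow(-348619, Rational(1, 2)) = Mul(I, Pow(348619, Rational(1, 2)))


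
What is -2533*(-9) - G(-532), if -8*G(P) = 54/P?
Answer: 48511989/2128 ≈ 22797.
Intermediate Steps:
G(P) = -27/(4*P)
-2533*(-9) - G(-532) = -2533*(-9) - (-27)/(4*(-532)) = 22797 - (-27)*(-1)/(4*532) = 22797 - 1*27/2128 = 22797 - 27/2128 = 48511989/2128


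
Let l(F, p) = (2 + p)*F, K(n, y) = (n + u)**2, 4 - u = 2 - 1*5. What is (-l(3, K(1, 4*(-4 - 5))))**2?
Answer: 39204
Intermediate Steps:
u = 7 (u = 4 - (2 - 1*5) = 4 - (2 - 5) = 4 - 1*(-3) = 4 + 3 = 7)
K(n, y) = (7 + n)**2 (K(n, y) = (n + 7)**2 = (7 + n)**2)
l(F, p) = F*(2 + p)
(-l(3, K(1, 4*(-4 - 5))))**2 = (-3*(2 + (7 + 1)**2))**2 = (-3*(2 + 8**2))**2 = (-3*(2 + 64))**2 = (-3*66)**2 = (-1*198)**2 = (-198)**2 = 39204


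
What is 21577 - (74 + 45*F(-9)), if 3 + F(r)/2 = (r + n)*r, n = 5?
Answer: 18533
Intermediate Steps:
F(r) = -6 + 2*r*(5 + r) (F(r) = -6 + 2*((r + 5)*r) = -6 + 2*((5 + r)*r) = -6 + 2*(r*(5 + r)) = -6 + 2*r*(5 + r))
21577 - (74 + 45*F(-9)) = 21577 - (74 + 45*(-6 + 2*(-9)² + 10*(-9))) = 21577 - (74 + 45*(-6 + 2*81 - 90)) = 21577 - (74 + 45*(-6 + 162 - 90)) = 21577 - (74 + 45*66) = 21577 - (74 + 2970) = 21577 - 1*3044 = 21577 - 3044 = 18533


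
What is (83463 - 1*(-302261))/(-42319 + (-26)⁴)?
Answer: 385724/414657 ≈ 0.93022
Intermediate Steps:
(83463 - 1*(-302261))/(-42319 + (-26)⁴) = (83463 + 302261)/(-42319 + 456976) = 385724/414657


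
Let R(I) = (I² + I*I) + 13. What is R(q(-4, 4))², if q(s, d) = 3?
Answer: 961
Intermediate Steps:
R(I) = 13 + 2*I² (R(I) = (I² + I²) + 13 = 2*I² + 13 = 13 + 2*I²)
R(q(-4, 4))² = (13 + 2*3²)² = (13 + 2*9)² = (13 + 18)² = 31² = 961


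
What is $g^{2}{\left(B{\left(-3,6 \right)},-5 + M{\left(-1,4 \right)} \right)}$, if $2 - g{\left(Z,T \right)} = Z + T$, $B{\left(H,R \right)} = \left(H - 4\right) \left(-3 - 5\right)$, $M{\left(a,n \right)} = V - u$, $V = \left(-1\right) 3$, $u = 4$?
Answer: $1764$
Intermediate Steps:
$V = -3$
$M{\left(a,n \right)} = -7$ ($M{\left(a,n \right)} = -3 - 4 = -7$)
$B{\left(H,R \right)} = 32 - 8 H$ ($B{\left(H,R \right)} = \left(-4 + H\right) \left(-8\right) = 32 - 8 H$)
$g{\left(Z,T \right)} = 2 - T - Z$ ($g{\left(Z,T \right)} = 2 - \left(Z + T\right) = 2 - \left(T + Z\right) = 2 - T - Z$)
$g^{2}{\left(B{\left(-3,6 \right)},-5 + M{\left(-1,4 \right)} \right)} = \left(2 - \left(-5 - 7\right) - \left(32 - -24\right)\right)^{2} = \left(2 - -12 - \left(32 + 24\right)\right)^{2} = \left(2 + 12 - 56\right)^{2} = \left(-42\right)^{2} = 1764$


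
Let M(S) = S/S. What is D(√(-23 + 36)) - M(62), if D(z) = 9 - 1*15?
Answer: -7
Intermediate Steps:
M(S) = 1
D(z) = -6 (D(z) = 9 - 15 = -6)
D(√(-23 + 36)) - M(62) = -6 - 1*1 = -6 - 1 = -7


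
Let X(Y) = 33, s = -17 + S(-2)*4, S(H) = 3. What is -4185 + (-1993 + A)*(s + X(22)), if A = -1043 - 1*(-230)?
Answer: -82753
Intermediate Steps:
A = -813 (A = -1043 + 230 = -813)
s = -5 (s = -17 + 3*4 = -17 + 12 = -5)
-4185 + (-1993 + A)*(s + X(22)) = -4185 + (-1993 - 813)*(-5 + 33) = -4185 - 2806*28 = -4185 - 78568 = -82753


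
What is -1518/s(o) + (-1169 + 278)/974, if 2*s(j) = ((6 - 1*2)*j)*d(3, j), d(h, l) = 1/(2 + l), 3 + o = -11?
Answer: -4441833/6818 ≈ -651.49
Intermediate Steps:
o = -14 (o = -3 - 11 = -14)
s(j) = 2*j/(2 + j) (s(j) = (((6 - 1*2)*j)/(2 + j))/2 = (((6 - 2)*j)/(2 + j))/2 = ((4*j)/(2 + j))/2 = (4*j/(2 + j))/2 = 2*j/(2 + j))
-1518/s(o) + (-1169 + 278)/974 = -1518/(2*(-14)/(2 - 14)) + (-1169 + 278)/974 = -1518/(2*(-14)/(-12)) - 891*1/974 = -1518/(2*(-14)*(-1/12)) - 891/974 = -1518/7/3 - 891/974 = -1518*3/7 - 891/974 = -4554/7 - 891/974 = -4441833/6818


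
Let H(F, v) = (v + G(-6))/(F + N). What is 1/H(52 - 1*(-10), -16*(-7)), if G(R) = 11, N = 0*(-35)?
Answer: 62/123 ≈ 0.50406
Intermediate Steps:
N = 0
H(F, v) = (11 + v)/F (H(F, v) = (v + 11)/(F + 0) = (11 + v)/F)
1/H(52 - 1*(-10), -16*(-7)) = 1/((11 - 16*(-7))/(52 - 1*(-10))) = 1/((11 + 112)/(52 + 10)) = 1/(123/62) = 62/123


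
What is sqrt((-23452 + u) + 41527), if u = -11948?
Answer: sqrt(6127) ≈ 78.275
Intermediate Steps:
sqrt((-23452 + u) + 41527) = sqrt((-23452 - 11948) + 41527) = sqrt(-35400 + 41527) = sqrt(6127)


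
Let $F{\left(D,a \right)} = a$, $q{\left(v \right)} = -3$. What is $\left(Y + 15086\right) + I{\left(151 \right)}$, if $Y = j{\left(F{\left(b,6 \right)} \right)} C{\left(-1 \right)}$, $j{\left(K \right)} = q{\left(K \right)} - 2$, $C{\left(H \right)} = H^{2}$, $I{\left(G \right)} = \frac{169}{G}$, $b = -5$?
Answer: $\frac{2277400}{151} \approx 15082.0$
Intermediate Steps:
$j{\left(K \right)} = -5$ ($j{\left(K \right)} = -3 - 2 = -5$)
$Y = -5$ ($Y = - 5 \left(-1\right)^{2} = \left(-5\right) 1 = -5$)
$\left(Y + 15086\right) + I{\left(151 \right)} = \left(-5 + 15086\right) + \frac{169}{151} = 15081 + 169 \cdot \frac{1}{151} = 15081 + \frac{169}{151} = \frac{2277400}{151}$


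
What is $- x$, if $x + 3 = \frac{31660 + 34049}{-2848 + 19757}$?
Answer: $- \frac{14982}{16909} \approx -0.88604$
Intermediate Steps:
$x = \frac{14982}{16909}$ ($x = -3 + \frac{31660 + 34049}{-2848 + 19757} = -3 + \frac{65709}{16909} = \frac{14982}{16909} \approx 0.88604$)
$- x = \left(-1\right) \frac{14982}{16909} = - \frac{14982}{16909}$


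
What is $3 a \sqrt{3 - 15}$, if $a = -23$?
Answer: $- 138 i \sqrt{3} \approx - 239.02 i$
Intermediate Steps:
$3 a \sqrt{3 - 15} = 3 \left(-23\right) \sqrt{3 - 15} = - 69 \sqrt{-12} = - 69 \cdot 2 i \sqrt{3} = - 138 i \sqrt{3}$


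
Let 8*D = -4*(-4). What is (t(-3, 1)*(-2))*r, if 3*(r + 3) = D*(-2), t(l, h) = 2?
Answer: 52/3 ≈ 17.333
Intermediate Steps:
D = 2 (D = (-4*(-4))/8 = (⅛)*16 = 2)
r = -13/3 (r = -3 + (2*(-2))/3 = -3 + (⅓)*(-4) = -3 - 4/3 = -13/3 ≈ -4.3333)
(t(-3, 1)*(-2))*r = (2*(-2))*(-13/3) = -4*(-13/3) = 52/3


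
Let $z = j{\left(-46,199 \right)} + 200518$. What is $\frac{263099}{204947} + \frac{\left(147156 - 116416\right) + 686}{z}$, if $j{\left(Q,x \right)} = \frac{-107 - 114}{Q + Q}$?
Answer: $\frac{5446159117647}{3780837047519} \approx 1.4405$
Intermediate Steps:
$j{\left(Q,x \right)} = - \frac{221}{2 Q}$
$z = \frac{18447877}{92}$ ($z = - \frac{221}{2 \left(-46\right)} + 200518 = \left(- \frac{221}{2}\right) \left(- \frac{1}{46}\right) + 200518 = \frac{221}{92} + 200518 = \frac{18447877}{92} \approx 2.0052 \cdot 10^{5}$)
$\frac{263099}{204947} + \frac{\left(147156 - 116416\right) + 686}{z} = \frac{263099}{204947} + \frac{\left(147156 - 116416\right) + 686}{\frac{18447877}{92}} = 263099 \cdot \frac{1}{204947} + \left(30740 + 686\right) \frac{92}{18447877} = \frac{263099}{204947} + 31426 \cdot \frac{92}{18447877} = \frac{263099}{204947} + \frac{2891192}{18447877} = \frac{5446159117647}{3780837047519}$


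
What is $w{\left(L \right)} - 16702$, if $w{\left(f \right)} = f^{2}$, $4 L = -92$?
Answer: $-16173$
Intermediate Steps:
$L = -23$ ($L = \frac{1}{4} \left(-92\right) = -23$)
$w{\left(L \right)} - 16702 = \left(-23\right)^{2} - 16702 = 529 - 16702 = -16173$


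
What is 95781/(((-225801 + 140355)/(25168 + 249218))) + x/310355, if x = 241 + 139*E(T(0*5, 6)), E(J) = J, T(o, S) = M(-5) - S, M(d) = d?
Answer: -9641169204793/31345855 ≈ -3.0757e+5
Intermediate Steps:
T(o, S) = -5 - S
x = -1288 (x = 241 + 139*(-5 - 1*6) = 241 + 139*(-5 - 6) = 241 + 139*(-11) = 241 - 1529 = -1288)
95781/(((-225801 + 140355)/(25168 + 249218))) + x/310355 = 95781/(((-225801 + 140355)/(25168 + 249218))) - 1288/310355 = 95781/((-85446/274386)) - 1288*1/310355 = 95781/((-85446*1/274386)) - 1288/310355 = 95781/(-303/973) - 1288/310355 = 95781*(-973/303) - 1288/310355 = -31064971/101 - 1288/310355 = -9641169204793/31345855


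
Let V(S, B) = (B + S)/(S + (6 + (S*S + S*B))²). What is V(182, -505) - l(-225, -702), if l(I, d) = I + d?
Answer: 3202867115191/3455088582 ≈ 927.00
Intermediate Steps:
V(S, B) = (B + S)/(S + (6 + S² + B*S)²) (V(S, B) = (B + S)/(S + (6 + (S² + B*S))²) = (B + S)/(S + (6 + S² + B*S)²))
V(182, -505) - l(-225, -702) = (-505 + 182)/(182 + (6 + 182² - 505*182)²) - (-225 - 702) = -323/(182 + (6 + 33124 - 91910)²) - 1*(-927) = -323/(182 + (-58780)²) + 927 = -323/(182 + 3455088400) + 927 = -323/3455088582 + 927 = 3202867115191/3455088582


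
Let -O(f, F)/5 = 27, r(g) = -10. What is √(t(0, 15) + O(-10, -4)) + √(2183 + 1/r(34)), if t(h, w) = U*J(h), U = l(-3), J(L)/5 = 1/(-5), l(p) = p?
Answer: √218290/10 + 2*I*√33 ≈ 46.721 + 11.489*I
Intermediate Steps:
J(L) = -1 (J(L) = 5/(-5) = 5*(-⅕) = -1)
U = -3
O(f, F) = -135 (O(f, F) = -5*27 = -135)
t(h, w) = 3 (t(h, w) = -3*(-1) = 3)
√(t(0, 15) + O(-10, -4)) + √(2183 + 1/r(34)) = √(3 - 135) + √(2183 + 1/(-10)) = √(-132) + √(2183 - ⅒) = 2*I*√33 + √(21829/10) = 2*I*√33 + √218290/10 = √218290/10 + 2*I*√33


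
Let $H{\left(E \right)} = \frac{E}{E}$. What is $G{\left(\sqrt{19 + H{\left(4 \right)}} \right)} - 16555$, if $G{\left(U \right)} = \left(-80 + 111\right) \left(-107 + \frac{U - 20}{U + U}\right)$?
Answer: $- \frac{39713}{2} - 31 \sqrt{5} \approx -19926.0$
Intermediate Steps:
$H{\left(E \right)} = 1$
$G{\left(U \right)} = -3317 + \frac{31 \left(-20 + U\right)}{2 U}$ ($G{\left(U \right)} = 31 \left(-107 + \frac{-20 + U}{2 U}\right) = -3317 + \frac{31 \left(-20 + U\right)}{2 U}$)
$G{\left(\sqrt{19 + H{\left(4 \right)}} \right)} - 16555 = \left(- \frac{6603}{2} - \frac{310}{\sqrt{19 + 1}}\right) - 16555 = \left(- \frac{6603}{2} - \frac{310}{\sqrt{20}}\right) - 16555 = \left(- \frac{6603}{2} - \frac{310}{2 \sqrt{5}}\right) - 16555 = \left(- \frac{6603}{2} - 310 \frac{\sqrt{5}}{10}\right) - 16555 = \left(- \frac{6603}{2} - 31 \sqrt{5}\right) - 16555 = - \frac{39713}{2} - 31 \sqrt{5}$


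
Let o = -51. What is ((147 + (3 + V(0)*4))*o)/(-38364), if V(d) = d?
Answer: 1275/6394 ≈ 0.19941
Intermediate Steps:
((147 + (3 + V(0)*4))*o)/(-38364) = ((147 + (3 + 0*4))*(-51))/(-38364) = ((147 + (3 + 0))*(-51))*(-1/38364) = ((147 + 3)*(-51))*(-1/38364) = (150*(-51))*(-1/38364) = -7650*(-1/38364) = 1275/6394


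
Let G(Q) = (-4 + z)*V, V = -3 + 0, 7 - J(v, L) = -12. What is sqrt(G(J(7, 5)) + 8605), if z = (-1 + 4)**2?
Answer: sqrt(8590) ≈ 92.682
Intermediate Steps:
z = 9 (z = 3**2 = 9)
J(v, L) = 19 (J(v, L) = 7 - 1*(-12) = 7 + 12 = 19)
V = -3
G(Q) = -15 (G(Q) = (-4 + 9)*(-3) = 5*(-3) = -15)
sqrt(G(J(7, 5)) + 8605) = sqrt(-15 + 8605) = sqrt(8590)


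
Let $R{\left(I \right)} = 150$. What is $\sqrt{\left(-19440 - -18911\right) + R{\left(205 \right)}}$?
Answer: $i \sqrt{379} \approx 19.468 i$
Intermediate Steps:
$\sqrt{\left(-19440 - -18911\right) + R{\left(205 \right)}} = \sqrt{\left(-19440 - -18911\right) + 150} = \sqrt{\left(-19440 + 18911\right) + 150} = \sqrt{-529 + 150} = \sqrt{-379} = i \sqrt{379}$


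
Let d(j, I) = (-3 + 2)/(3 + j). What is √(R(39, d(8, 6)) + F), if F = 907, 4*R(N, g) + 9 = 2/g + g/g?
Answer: √3598/2 ≈ 29.992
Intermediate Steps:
d(j, I) = -1/(3 + j)
R(N, g) = -2 + 1/(2*g) (R(N, g) = -9/4 + (2/g + g/g)/4 = -9/4 + (2/g + 1)/4 = -9/4 + (1 + 2/g)/4 = -9/4 + (¼ + 1/(2*g)) = -2 + 1/(2*g))
√(R(39, d(8, 6)) + F) = √((-2 + 1/(2*((-1/(3 + 8))))) + 907) = √((-2 + 1/(2*((-1/11)))) + 907) = √((-2 + 1/(2*((-1*1/11)))) + 907) = √((-2 + 1/(2*(-1/11))) + 907) = √((-2 + (½)*(-11)) + 907) = √((-2 - 11/2) + 907) = √(-15/2 + 907) = √(1799/2) = √3598/2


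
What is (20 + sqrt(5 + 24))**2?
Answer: (20 + sqrt(29))**2 ≈ 644.41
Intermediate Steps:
(20 + sqrt(5 + 24))**2 = (20 + sqrt(29))**2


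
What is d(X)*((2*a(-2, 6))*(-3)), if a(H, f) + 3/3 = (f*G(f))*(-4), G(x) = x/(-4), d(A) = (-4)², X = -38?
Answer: -3360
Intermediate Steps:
d(A) = 16
G(x) = -x/4 (G(x) = x*(-¼) = -x/4)
a(H, f) = -1 + f² (a(H, f) = -1 + (f*(-f/4))*(-4) = -1 - f²/4*(-4) = -1 + f²)
d(X)*((2*a(-2, 6))*(-3)) = 16*((2*(-1 + 6²))*(-3)) = 16*((2*(-1 + 36))*(-3)) = 16*((2*35)*(-3)) = 16*(70*(-3)) = 16*(-210) = -3360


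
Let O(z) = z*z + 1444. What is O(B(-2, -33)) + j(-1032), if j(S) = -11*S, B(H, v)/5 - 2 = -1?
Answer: 12821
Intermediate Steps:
B(H, v) = 5 (B(H, v) = 10 + 5*(-1) = 10 - 5 = 5)
O(z) = 1444 + z² (O(z) = z² + 1444 = 1444 + z²)
O(B(-2, -33)) + j(-1032) = (1444 + 5²) - 11*(-1032) = (1444 + 25) + 11352 = 1469 + 11352 = 12821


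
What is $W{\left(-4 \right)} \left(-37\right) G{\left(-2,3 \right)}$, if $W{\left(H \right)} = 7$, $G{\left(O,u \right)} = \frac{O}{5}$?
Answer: $\frac{518}{5} \approx 103.6$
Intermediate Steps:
$G{\left(O,u \right)} = \frac{O}{5}$ ($G{\left(O,u \right)} = O \frac{1}{5} = \frac{O}{5}$)
$W{\left(-4 \right)} \left(-37\right) G{\left(-2,3 \right)} = 7 \left(-37\right) \frac{1}{5} \left(-2\right) = \left(-259\right) \left(- \frac{2}{5}\right) = \frac{518}{5}$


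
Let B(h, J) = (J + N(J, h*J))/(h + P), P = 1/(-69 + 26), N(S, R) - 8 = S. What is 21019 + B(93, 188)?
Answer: 42025237/1999 ≈ 21023.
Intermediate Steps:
N(S, R) = 8 + S
P = -1/43 (P = 1/(-43) = -1/43 ≈ -0.023256)
B(h, J) = (8 + 2*J)/(-1/43 + h) (B(h, J) = (J + (8 + J))/(h - 1/43) = (8 + 2*J)/(-1/43 + h))
21019 + B(93, 188) = 21019 + 86*(4 + 188)/(-1 + 43*93) = 21019 + 86*192/(-1 + 3999) = 21019 + 86*192/3998 = 21019 + 86*(1/3998)*192 = 21019 + 8256/1999 = 42025237/1999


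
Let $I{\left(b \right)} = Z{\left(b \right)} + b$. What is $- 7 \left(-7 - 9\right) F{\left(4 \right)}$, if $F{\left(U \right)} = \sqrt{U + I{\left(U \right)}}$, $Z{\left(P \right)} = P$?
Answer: $224 \sqrt{3} \approx 387.98$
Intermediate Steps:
$I{\left(b \right)} = 2 b$ ($I{\left(b \right)} = b + b = 2 b$)
$F{\left(U \right)} = \sqrt{3} \sqrt{U}$ ($F{\left(U \right)} = \sqrt{U + 2 U} = \sqrt{3 U} = \sqrt{3} \sqrt{U}$)
$- 7 \left(-7 - 9\right) F{\left(4 \right)} = - 7 \left(-7 - 9\right) \sqrt{3} \sqrt{4} = \left(-7\right) \left(-16\right) \sqrt{3} \cdot 2 = 112 \cdot 2 \sqrt{3} = 224 \sqrt{3}$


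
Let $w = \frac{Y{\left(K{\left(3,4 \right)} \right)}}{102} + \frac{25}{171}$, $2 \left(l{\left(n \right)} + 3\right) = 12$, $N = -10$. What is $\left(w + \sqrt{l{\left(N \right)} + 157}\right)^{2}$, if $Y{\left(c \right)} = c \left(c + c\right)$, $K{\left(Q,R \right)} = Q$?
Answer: $\frac{1352983684}{8450649} + \frac{7504 \sqrt{10}}{2907} \approx 168.27$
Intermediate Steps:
$l{\left(n \right)} = 3$ ($l{\left(n \right)} = -3 + \frac{1}{2} \cdot 12 = -3 + 6 = 3$)
$Y{\left(c \right)} = 2 c^{2}$ ($Y{\left(c \right)} = c 2 c = 2 c^{2}$)
$w = \frac{938}{2907}$ ($w = \frac{2 \cdot 3^{2}}{102} + \frac{25}{171} = 2 \cdot 9 \cdot \frac{1}{102} + 25 \cdot \frac{1}{171} = 18 \cdot \frac{1}{102} + \frac{25}{171} = \frac{3}{17} + \frac{25}{171} = \frac{938}{2907} \approx 0.32267$)
$\left(w + \sqrt{l{\left(N \right)} + 157}\right)^{2} = \left(\frac{938}{2907} + \sqrt{3 + 157}\right)^{2} = \left(\frac{938}{2907} + \sqrt{160}\right)^{2} = \left(\frac{938}{2907} + 4 \sqrt{10}\right)^{2}$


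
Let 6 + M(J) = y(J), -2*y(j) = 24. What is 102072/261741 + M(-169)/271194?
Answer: 1537589035/3943477153 ≈ 0.38991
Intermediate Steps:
y(j) = -12 (y(j) = -½*24 = -12)
M(J) = -18 (M(J) = -6 - 12 = -18)
102072/261741 + M(-169)/271194 = 102072/261741 - 18/271194 = 102072*(1/261741) - 18*1/271194 = 34024/87247 - 3/45199 = 1537589035/3943477153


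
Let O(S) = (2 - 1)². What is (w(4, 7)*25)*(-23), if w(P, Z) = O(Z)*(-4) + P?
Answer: 0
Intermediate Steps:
O(S) = 1 (O(S) = 1² = 1)
w(P, Z) = -4 + P (w(P, Z) = 1*(-4) + P = -4 + P)
(w(4, 7)*25)*(-23) = ((-4 + 4)*25)*(-23) = (0*25)*(-23) = 0*(-23) = 0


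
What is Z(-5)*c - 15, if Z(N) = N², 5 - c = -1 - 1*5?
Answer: 260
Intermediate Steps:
c = 11 (c = 5 - (-1 - 1*5) = 5 - (-1 - 5) = 5 - 1*(-6) = 5 + 6 = 11)
Z(-5)*c - 15 = (-5)²*11 - 15 = 25*11 - 15 = 275 - 15 = 260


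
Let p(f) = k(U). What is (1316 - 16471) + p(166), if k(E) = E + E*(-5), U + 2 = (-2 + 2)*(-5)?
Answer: -15147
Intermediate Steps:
U = -2 (U = -2 + (-2 + 2)*(-5) = -2 + 0*(-5) = -2 + 0 = -2)
k(E) = -4*E (k(E) = E - 5*E = -4*E)
p(f) = 8 (p(f) = -4*(-2) = 8)
(1316 - 16471) + p(166) = (1316 - 16471) + 8 = -15155 + 8 = -15147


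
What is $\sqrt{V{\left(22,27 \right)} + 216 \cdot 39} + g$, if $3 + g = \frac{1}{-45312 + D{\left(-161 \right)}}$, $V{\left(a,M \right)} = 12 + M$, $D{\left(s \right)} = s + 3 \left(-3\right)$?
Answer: $- \frac{136447}{45482} + \sqrt{8463} \approx 88.995$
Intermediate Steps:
$D{\left(s \right)} = -9 + s$ ($D{\left(s \right)} = s - 9 = -9 + s$)
$g = - \frac{136447}{45482}$ ($g = -3 + \frac{1}{-45312 - 170} = -3 + \frac{1}{-45482} = -3 - \frac{1}{45482} = - \frac{136447}{45482} \approx -3.0$)
$\sqrt{V{\left(22,27 \right)} + 216 \cdot 39} + g = \sqrt{\left(12 + 27\right) + 216 \cdot 39} - \frac{136447}{45482} = \sqrt{39 + 8424} - \frac{136447}{45482} = \sqrt{8463} - \frac{136447}{45482} = - \frac{136447}{45482} + \sqrt{8463}$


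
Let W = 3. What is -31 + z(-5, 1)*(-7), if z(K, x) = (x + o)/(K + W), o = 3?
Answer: -17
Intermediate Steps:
z(K, x) = (3 + x)/(3 + K) (z(K, x) = (x + 3)/(K + 3) = (3 + x)/(3 + K))
-31 + z(-5, 1)*(-7) = -31 + ((3 + 1)/(3 - 5))*(-7) = -31 + (4/(-2))*(-7) = -31 - 1/2*4*(-7) = -31 - 2*(-7) = -31 + 14 = -17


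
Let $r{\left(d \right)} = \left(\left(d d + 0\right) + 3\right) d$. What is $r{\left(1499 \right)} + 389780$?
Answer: $3368648776$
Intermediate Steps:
$r{\left(d \right)} = d \left(3 + d^{2}\right)$ ($r{\left(d \right)} = \left(\left(d^{2} + 0\right) + 3\right) d = \left(d^{2} + 3\right) d = \left(3 + d^{2}\right) d = d \left(3 + d^{2}\right)$)
$r{\left(1499 \right)} + 389780 = 1499 \left(3 + 1499^{2}\right) + 389780 = 1499 \left(3 + 2247001\right) + 389780 = 1499 \cdot 2247004 + 389780 = 3368258996 + 389780 = 3368648776$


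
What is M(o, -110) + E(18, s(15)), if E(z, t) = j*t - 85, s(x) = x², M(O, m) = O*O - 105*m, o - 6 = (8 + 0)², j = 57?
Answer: 29190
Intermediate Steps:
o = 70 (o = 6 + (8 + 0)² = 6 + 8² = 6 + 64 = 70)
M(O, m) = O² - 105*m
E(z, t) = -85 + 57*t (E(z, t) = 57*t - 85 = -85 + 57*t)
M(o, -110) + E(18, s(15)) = (70² - 105*(-110)) + (-85 + 57*15²) = (4900 + 11550) + (-85 + 57*225) = 16450 + (-85 + 12825) = 16450 + 12740 = 29190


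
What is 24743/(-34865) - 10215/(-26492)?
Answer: -299345581/923643580 ≈ -0.32409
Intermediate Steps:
24743/(-34865) - 10215/(-26492) = 24743*(-1/34865) - 10215*(-1/26492) = -24743/34865 + 10215/26492 = -299345581/923643580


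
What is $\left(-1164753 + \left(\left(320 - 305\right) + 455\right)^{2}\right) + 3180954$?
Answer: $2237101$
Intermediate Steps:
$\left(-1164753 + \left(\left(320 - 305\right) + 455\right)^{2}\right) + 3180954 = \left(-1164753 + \left(15 + 455\right)^{2}\right) + 3180954 = \left(-1164753 + 470^{2}\right) + 3180954 = \left(-1164753 + 220900\right) + 3180954 = -943853 + 3180954 = 2237101$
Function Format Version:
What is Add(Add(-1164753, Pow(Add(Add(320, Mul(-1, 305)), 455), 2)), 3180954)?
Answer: 2237101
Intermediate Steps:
Add(Add(-1164753, Pow(Add(Add(320, Mul(-1, 305)), 455), 2)), 3180954) = Add(Add(-1164753, Pow(Add(Add(320, -305), 455), 2)), 3180954) = Add(Add(-1164753, Pow(Add(15, 455), 2)), 3180954) = Add(Add(-1164753, Pow(470, 2)), 3180954) = Add(Add(-1164753, 220900), 3180954) = Add(-943853, 3180954) = 2237101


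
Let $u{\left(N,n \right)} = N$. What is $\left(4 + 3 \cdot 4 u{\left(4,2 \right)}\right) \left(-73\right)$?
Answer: $-3796$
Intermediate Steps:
$\left(4 + 3 \cdot 4 u{\left(4,2 \right)}\right) \left(-73\right) = \left(4 + 3 \cdot 4 \cdot 4\right) \left(-73\right) = \left(4 + 12 \cdot 4\right) \left(-73\right) = \left(4 + 48\right) \left(-73\right) = 52 \left(-73\right) = -3796$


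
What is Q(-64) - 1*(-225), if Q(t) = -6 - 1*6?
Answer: 213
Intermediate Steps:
Q(t) = -12 (Q(t) = -6 - 6 = -12)
Q(-64) - 1*(-225) = -12 - 1*(-225) = -12 + 225 = 213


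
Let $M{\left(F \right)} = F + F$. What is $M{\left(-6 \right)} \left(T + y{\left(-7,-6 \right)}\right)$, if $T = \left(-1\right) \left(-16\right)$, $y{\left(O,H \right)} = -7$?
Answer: $-108$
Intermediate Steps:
$M{\left(F \right)} = 2 F$
$T = 16$
$M{\left(-6 \right)} \left(T + y{\left(-7,-6 \right)}\right) = 2 \left(-6\right) \left(16 - 7\right) = \left(-12\right) 9 = -108$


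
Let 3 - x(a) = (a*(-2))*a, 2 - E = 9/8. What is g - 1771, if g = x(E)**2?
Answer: -1792479/1024 ≈ -1750.5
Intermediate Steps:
E = 7/8 (E = 2 - 9/8 = 7/8 ≈ 0.87500)
x(a) = 3 + 2*a**2 (x(a) = 3 - a*(-2)*a = 3 - (-2*a)*a = 3 - (-2)*a**2 = 3 + 2*a**2)
g = 21025/1024 (g = (3 + 2*(7/8)**2)**2 = (3 + 2*(49/64))**2 = (3 + 49/32)**2 = (145/32)**2 = 21025/1024 ≈ 20.532)
g - 1771 = 21025/1024 - 1771 = -1792479/1024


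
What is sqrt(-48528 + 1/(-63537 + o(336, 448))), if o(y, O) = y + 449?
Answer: I*sqrt(11943388361554)/15688 ≈ 220.29*I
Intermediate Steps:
o(y, O) = 449 + y
sqrt(-48528 + 1/(-63537 + o(336, 448))) = sqrt(-48528 + 1/(-63537 + (449 + 336))) = sqrt(-48528 + 1/(-63537 + 785)) = sqrt(-48528 + 1/(-62752)) = sqrt(-48528 - 1/62752) = sqrt(-3045229057/62752) = I*sqrt(11943388361554)/15688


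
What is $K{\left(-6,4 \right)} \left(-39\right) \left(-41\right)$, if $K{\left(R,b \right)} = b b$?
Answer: $25584$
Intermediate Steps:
$K{\left(R,b \right)} = b^{2}$
$K{\left(-6,4 \right)} \left(-39\right) \left(-41\right) = 4^{2} \left(-39\right) \left(-41\right) = 16 \left(-39\right) \left(-41\right) = \left(-624\right) \left(-41\right) = 25584$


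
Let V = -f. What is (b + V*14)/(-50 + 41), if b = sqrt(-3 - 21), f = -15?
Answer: -70/3 - 2*I*sqrt(6)/9 ≈ -23.333 - 0.54433*I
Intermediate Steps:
b = 2*I*sqrt(6) (b = sqrt(-24) = 2*I*sqrt(6) ≈ 4.899*I)
V = 15 (V = -1*(-15) = 15)
(b + V*14)/(-50 + 41) = (2*I*sqrt(6) + 15*14)/(-50 + 41) = (2*I*sqrt(6) + 210)/(-9) = -(210 + 2*I*sqrt(6))/9 = -70/3 - 2*I*sqrt(6)/9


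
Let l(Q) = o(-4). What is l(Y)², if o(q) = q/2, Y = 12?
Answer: 4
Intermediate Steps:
o(q) = q/2 (o(q) = q*(½) = q/2)
l(Q) = -2 (l(Q) = (½)*(-4) = -2)
l(Y)² = (-2)² = 4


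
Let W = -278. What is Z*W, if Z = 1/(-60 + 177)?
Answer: -278/117 ≈ -2.3761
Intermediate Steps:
Z = 1/117 ≈ 0.0085470
Z*W = (1/117)*(-278) = -278/117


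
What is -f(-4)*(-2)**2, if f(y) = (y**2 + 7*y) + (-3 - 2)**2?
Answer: -52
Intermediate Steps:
f(y) = 25 + y**2 + 7*y (f(y) = (y**2 + 7*y) + (-5)**2 = (y**2 + 7*y) + 25 = 25 + y**2 + 7*y)
-f(-4)*(-2)**2 = -(25 + (-4)**2 + 7*(-4))*(-2)**2 = -(25 + 16 - 28)*4 = -1*13*4 = -13*4 = -52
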